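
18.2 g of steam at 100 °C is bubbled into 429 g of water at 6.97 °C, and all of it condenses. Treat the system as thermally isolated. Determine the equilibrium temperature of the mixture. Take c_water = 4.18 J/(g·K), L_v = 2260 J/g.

T_f ≈ 32.8 °C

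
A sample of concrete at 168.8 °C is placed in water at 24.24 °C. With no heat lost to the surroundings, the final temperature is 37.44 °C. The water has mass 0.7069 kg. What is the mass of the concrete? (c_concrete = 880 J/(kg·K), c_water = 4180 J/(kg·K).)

m ≈ 0.337 kg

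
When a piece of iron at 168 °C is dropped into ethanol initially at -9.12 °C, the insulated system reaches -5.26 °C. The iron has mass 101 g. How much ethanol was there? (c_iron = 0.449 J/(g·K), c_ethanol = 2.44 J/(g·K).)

Taking heat into each body as positive, Σ m c ΔT = 0:
101×0.449×(-5.26 − 168) + m×2.44×(-5.26 − (-9.12)) = 0
9.418 m = 7857.2
m = 7857.2/9.418 ≈ 834.2 g

m ≈ 834 g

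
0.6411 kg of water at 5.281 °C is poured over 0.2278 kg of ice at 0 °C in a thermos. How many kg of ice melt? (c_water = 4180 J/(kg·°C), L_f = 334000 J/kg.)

Water can give up m c ΔT = 0.6411·4180·5.281 = 14152 J before reaching 0 °C.
To melt every bit of ice: 0.2278·334000 = 76085 J.
14152 J < 76085 J, so only part of the ice melts and the system sits at 0 °C.
Mass melted = 14152/334000 ≈ 0.04237 kg.

m_melted ≈ 0.0424 kg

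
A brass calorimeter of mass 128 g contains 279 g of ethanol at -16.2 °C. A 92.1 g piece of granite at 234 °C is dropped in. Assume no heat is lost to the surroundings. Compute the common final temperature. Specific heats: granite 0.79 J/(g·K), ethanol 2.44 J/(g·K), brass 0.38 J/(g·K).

T_f ≈ 6.5 °C

Taking heat into each body as positive, Σ m c ΔT = 0:
92.1×0.79×(T − 234) + 279×2.44×(T − (-16.2)) + 128×0.38×(T − (-16.2)) = 0
72.76(T − 234) + 680.76(T − (-16.2)) + 48.64(T − (-16.2)) = 0
802.16 T = 5209.3
T = 5209.3/802.16 ≈ 6.49 °C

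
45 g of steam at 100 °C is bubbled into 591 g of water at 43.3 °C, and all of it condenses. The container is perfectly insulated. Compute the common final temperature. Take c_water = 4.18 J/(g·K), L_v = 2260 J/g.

T_f ≈ 85.6 °C

Heat gained plus heat lost sum to zero:
steam→water at 100 °C releases m L_v = 45·2260 = 101700
  condensed water 100 °C→T: 188.1(T − 100)
  original water: 2470.4(T − 43.3)
2658.5 T = 101700 + 18810 + 106967 = 227477
T ≈ 85.57 °C, under the boiling point, so the assumption holds.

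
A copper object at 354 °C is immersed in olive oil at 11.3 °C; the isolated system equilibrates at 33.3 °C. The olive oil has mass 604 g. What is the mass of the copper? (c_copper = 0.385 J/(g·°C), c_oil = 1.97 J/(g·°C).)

m ≈ 212 g

|Q_copper| = |Q_oil|:
m·0.385·(354 − 33.3) = 604·1.97·(33.3 − 11.3)
123.47 m = 26177  ⇒  m ≈ 212 g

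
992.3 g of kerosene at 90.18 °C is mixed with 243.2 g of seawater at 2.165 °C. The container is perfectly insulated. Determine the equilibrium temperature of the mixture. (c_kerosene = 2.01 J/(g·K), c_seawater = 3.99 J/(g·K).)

Taking heat into each body as positive, Σ m c ΔT = 0:
992.3·2.01·(T − 90.18) + 243.2·3.99·(T − 2.165) = 0
(1994.5 + 970.37) T = 1994.5·90.18 + 970.37·2.165
T = 181967/2964.9 ≈ 61.37 °C

T_f ≈ 61.4 °C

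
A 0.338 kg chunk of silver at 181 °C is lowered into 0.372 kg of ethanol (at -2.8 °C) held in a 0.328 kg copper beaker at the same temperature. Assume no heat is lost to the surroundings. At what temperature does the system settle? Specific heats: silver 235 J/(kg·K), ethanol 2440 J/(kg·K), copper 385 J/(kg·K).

T_f ≈ 10.3 °C

T_f is the heat-capacity-weighted average of the initial temperatures:
T_f = (79.43×181 + 907.68×(-2.8) + 126.28×(-2.8)) / (79.43 + 907.68 + 126.28)
    = 11482 / 1113.4 ≈ 10.31 °C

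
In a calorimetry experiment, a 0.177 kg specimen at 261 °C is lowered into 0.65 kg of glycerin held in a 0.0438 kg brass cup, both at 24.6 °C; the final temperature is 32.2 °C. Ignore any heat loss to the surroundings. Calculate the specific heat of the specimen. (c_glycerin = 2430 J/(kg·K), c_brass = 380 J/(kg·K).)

Conservation of energy gives ΣQ = 0:
0.177×c×(32.2 − 261) + 0.65×2430×(32.2 − 24.6) + 0.0438×380×(32.2 − 24.6) = 0
-40.5 c = -12131
c = -12131/-40.5 ≈ 299.5 J/(kg·K)

c ≈ 300 J/(kg·K)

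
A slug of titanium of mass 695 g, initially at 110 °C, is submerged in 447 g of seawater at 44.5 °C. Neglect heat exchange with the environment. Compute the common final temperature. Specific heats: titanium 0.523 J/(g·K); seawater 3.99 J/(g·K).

T_f ≈ 55.6 °C

Let T be the final temperature. ΣQ_i = 0:
695*0.523*(T − 110) + 447*3.99*(T − 44.5) = 0
363.49(T − 110) + 1783.5(T − 44.5) = 0
(363.49 + 1783.5) T = 363.49*110 + 1783.5*44.5
T = 119350 / 2147 = 55.6 °C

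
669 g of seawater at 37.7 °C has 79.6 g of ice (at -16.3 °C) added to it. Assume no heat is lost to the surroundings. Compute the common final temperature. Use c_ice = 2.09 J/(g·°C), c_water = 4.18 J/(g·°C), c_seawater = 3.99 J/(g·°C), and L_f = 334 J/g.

Let T be the final temperature. ΣQ_i = 0:
ice -16.3→0 °C: 79.6·2.09·16.3 = 2711.7
  melt ice: 79.6·334 = 26586
  meltwater 0→T: 79.6·4.18·T = 332.73 T
  seawater cools: 669·3.99·(T − 37.7) = 2669.3(T − 37.7)
3002 T = 100633 − 29298 = 71335
T ≈ 23.76 °C — above 0 °C, consistent with complete melting.

T_f ≈ 23.8 °C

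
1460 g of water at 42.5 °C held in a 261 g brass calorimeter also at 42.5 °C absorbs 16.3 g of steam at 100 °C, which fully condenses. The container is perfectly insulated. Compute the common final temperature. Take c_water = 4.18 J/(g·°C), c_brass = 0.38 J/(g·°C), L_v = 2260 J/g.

Let T be the final temperature. ΣQ_i = 0:
condense steam: −16.3×2260 = −36838; condensate cools 100→T: 16.3×4.18×(T − 100) = 68.13(T − 100); water warms: 1460×4.18×(T − 42.5) = 6102.8(T − 42.5); cup: 99.18(T − 42.5)
6270.1 T = 36838 + 6813.4 + 263584 = 307236
T ≈ 49.00 °C (< 100 °C, so full condensation is consistent).

T_f ≈ 49.0 °C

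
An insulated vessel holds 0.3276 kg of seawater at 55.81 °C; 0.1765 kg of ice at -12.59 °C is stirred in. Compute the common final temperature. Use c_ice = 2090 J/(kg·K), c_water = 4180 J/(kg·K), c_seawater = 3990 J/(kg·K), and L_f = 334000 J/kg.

T_f ≈ 4.6 °C

Energy balance with sensible and latent terms:
ice -12.59→0 °C: 0.1765×2090×12.59 = 4644.3; melt ice: 0.1765×334000 = 58951; meltwater 0→T: 0.1765×4180×T = 737.77 T; seawater cools: 0.3276×3990×(T − 55.81) = 1307.1(T − 55.81)
2044.9 T = 72951 − 63595 = 9355.3
T ≈ 4.57 °C. Since T > 0 °C, the all-ice-melts assumption holds.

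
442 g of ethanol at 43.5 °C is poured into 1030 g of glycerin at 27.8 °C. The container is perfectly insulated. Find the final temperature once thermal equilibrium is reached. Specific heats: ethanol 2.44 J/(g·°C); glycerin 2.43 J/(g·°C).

T_f = Σ m_i c_i T_i / Σ m_i c_i:
T_f = (1078.5·43.5 + 2502.9·27.8) / (1078.5 + 2502.9)
    = 116494 / 3581.4 ≈ 32.53 °C

T_f ≈ 32.5 °C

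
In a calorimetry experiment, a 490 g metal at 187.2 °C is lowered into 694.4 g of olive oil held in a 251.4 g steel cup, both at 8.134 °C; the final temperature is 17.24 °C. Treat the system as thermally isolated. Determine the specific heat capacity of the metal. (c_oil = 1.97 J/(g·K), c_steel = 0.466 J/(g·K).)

c ≈ 0.162 J/(g·K)

Net heat exchanged in the isolated system is zero:
490·c·(17.24 − 187.2) + 694.4·1.97·(17.24 − 8.134) + 251.4·0.466·(17.24 − 8.134) = 0
-83280 c = -13524
c = -13524/-83280 ≈ 0.1624 J/(g·K)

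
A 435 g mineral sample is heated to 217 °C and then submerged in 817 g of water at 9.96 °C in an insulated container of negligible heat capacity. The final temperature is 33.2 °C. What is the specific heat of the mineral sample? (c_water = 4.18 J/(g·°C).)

c ≈ 0.993 J/(g·°C)

Heat lost by the mineral sample = heat gained by the water:
435·c·(217 − 33.2) = 817·4.18·(33.2 − 9.96)
79953 c = 79366  ⇒  c ≈ 0.9927 J/(g·°C)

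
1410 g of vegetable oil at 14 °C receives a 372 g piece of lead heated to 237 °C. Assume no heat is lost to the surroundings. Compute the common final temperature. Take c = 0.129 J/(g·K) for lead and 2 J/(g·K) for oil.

Heat lost by the lead equals heat gained by the oil:
372×0.129×(237 − T) = 1410×2×(T − 14)
47.99(237 − T) = 2820(T − 14)
2868 T = 50853  ⇒  T ≈ 17.73 °C

T_f ≈ 17.7 °C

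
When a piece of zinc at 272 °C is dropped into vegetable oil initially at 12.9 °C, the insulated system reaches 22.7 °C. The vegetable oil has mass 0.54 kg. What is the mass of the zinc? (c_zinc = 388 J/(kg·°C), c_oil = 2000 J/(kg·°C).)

Heat lost by the zinc = heat gained by the oil:
m·388·(272 − 22.7) = 0.54·2000·(22.7 − 12.9)
96728 m = 10584  ⇒  m ≈ 0.1094 kg

m ≈ 0.109 kg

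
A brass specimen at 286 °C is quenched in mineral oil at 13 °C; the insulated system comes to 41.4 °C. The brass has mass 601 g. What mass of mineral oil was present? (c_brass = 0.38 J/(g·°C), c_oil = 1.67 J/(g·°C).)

Heat gained plus heat lost sum to zero:
601·0.38·(41.4 − 286) + m·1.67·(41.4 − 13) = 0
47.43 m = 55862
m = 55862/47.43 ≈ 1178 g

m ≈ 1180 g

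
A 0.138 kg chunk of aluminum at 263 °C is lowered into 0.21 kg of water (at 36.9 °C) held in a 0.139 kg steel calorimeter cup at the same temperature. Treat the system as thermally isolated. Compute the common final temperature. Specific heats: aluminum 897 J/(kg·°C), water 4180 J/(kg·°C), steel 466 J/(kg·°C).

T_f ≈ 63.1 °C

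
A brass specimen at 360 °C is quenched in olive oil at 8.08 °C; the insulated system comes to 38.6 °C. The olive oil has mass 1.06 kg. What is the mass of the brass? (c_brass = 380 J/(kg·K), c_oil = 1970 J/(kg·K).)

m ≈ 0.522 kg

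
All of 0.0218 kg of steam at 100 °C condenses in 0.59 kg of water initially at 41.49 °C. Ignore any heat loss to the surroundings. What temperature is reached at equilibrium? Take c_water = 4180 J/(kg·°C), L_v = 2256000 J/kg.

T_f ≈ 62.8 °C

Net heat exchanged in the isolated system is zero:
steam→water at 100 °C releases m L_v = 0.0218·2256000 = 49181; condensate cools 100→T: 0.0218·4180·(T − 100) = 91.12(T − 100); water warms: 0.59·4180·(T − 41.49) = 2466.2(T − 41.49)
2557.3 T = 49181 + 9112.4 + 102323 = 160616
T ≈ 62.81 °C (< 100 °C, so full condensation is consistent).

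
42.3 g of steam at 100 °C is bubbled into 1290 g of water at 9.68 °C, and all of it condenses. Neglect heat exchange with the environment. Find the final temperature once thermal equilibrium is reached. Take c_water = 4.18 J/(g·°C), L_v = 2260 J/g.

T_f ≈ 29.7 °C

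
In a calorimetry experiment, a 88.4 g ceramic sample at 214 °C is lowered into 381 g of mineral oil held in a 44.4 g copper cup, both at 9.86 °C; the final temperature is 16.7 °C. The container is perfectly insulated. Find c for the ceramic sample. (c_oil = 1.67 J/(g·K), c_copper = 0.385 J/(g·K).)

Setting the total heat transfer to zero:
88.4×c×(16.7 − 214) + 381×1.67×(16.7 − 9.86) + 44.4×0.385×(16.7 − 9.86) = 0
-17441 c = -4469
c = -4469/-17441 ≈ 0.2562 J/(g·K)

c ≈ 0.256 J/(g·K)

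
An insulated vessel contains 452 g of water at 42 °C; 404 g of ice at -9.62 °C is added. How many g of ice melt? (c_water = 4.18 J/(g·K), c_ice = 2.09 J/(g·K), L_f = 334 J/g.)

m_melted ≈ 213 g

Cooling the water to 0 °C releases 452×4.18×42 = 79353 J.
Warming the ice to 0 °C takes 404×2.09×9.62 = 8122.7 J, leaving 71230 J for melting.
Fully melting the ice requires m_ice L_f = 404×334 = 134936 J.
That's not enough to melt it all — equilibrium is at 0 °C with ice remaining.
m_melt = 71230 / L_f = 213.3 g.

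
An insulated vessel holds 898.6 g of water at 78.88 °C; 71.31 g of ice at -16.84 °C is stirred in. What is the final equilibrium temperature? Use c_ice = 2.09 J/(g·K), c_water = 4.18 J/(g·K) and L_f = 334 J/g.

T_f ≈ 66.6 °C

Let T be the final temperature. ΣQ_i = 0:
ice -16.84→0 °C: 71.31×2.09×16.84 = 2509.8; melt ice: 71.31×334 = 23818; warm the meltwater: 298.08 T; water cools: 898.6×4.18×(T − 78.88) = 3756.1(T − 78.88)
4054.2 T = 296285 − 26327 = 269958
T ≈ 66.59 °C — above 0 °C, consistent with complete melting.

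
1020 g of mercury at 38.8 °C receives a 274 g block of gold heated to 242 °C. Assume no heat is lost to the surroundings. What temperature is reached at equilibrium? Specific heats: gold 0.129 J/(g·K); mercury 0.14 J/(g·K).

Set heat shed by the hot body equal to heat absorbed by the cold body:
274×0.129×(242 − T) = 1020×0.14×(T − 38.8)
35.35(242 − T) = 142.8(T − 38.8)
178.15 T = 14094  ⇒  T ≈ 79.12 °C

T_f ≈ 79.1 °C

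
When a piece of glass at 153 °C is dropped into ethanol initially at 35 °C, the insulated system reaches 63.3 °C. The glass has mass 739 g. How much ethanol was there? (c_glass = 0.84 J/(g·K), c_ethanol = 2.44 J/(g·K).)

m ≈ 806 g

Setting the total heat transfer to zero:
739·0.84·(63.3 − 153) + m·2.44·(63.3 − 35) = 0
69.05 m = 55682
m = 55682/69.05 ≈ 806.4 g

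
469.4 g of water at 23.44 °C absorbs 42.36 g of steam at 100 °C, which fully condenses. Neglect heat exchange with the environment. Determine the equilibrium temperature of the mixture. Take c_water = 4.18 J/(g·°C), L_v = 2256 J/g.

Taking heat into each body as positive, Σ m c ΔT = 0:
latent heat released on condensation: 42.36×2256 = 95564; condensed water 100 °C→T: 177.06(T − 100); water warms: 469.4×4.18×(T − 23.44) = 1962.1(T − 23.44)
2139.2 T = 95564 + 17706 + 45991 = 159262
T ≈ 74.45 °C — below 100 °C, confirming all the steam condensed.

T_f ≈ 74.5 °C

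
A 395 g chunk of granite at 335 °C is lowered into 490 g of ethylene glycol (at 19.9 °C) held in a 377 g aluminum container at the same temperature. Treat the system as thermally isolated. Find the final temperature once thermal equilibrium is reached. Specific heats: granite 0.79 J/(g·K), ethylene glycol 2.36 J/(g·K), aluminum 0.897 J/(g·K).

T_f ≈ 74.3 °C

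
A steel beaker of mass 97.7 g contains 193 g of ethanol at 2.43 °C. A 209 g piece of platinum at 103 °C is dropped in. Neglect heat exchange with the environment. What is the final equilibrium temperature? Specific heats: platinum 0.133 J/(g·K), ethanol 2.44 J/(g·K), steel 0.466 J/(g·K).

T_f ≈ 7.6 °C

Conservation of energy gives ΣQ = 0:
209·0.133·(T − 103) + 193·2.44·(T − 2.43) + 97.7·0.466·(T − 2.43) = 0
27.8(T − 103) + 470.92(T − 2.43) + 45.53(T − 2.43) = 0
(27.8 + 470.92 + 45.53) T = 27.8·103 + 470.92·2.43 + 45.53·2.43
T = 4118.1 / 544.25 = 7.57 °C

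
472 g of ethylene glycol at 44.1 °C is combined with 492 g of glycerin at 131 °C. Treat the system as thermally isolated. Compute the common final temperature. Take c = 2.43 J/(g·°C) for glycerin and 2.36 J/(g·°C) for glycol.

Energy conservation, ΣQ = 0:
492*2.43*(T − 131) + 472*2.36*(T − 44.1) = 0
1195.6(T − 131) + 1113.9(T − 44.1) = 0
2309.5 T = 205742
T ≈ 89.09 °C

T_f ≈ 89.1 °C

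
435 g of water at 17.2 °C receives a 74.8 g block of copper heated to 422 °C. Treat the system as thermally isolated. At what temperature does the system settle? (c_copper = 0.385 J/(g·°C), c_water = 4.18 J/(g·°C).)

With ΣQ=0 the equilibrium temperature is the m·c-weighted mean:
T_f = (28.8×422 + 1818.3×17.2) / (28.8 + 1818.3)
    = 43428 / 1847.1 ≈ 23.51 °C

T_f ≈ 23.5 °C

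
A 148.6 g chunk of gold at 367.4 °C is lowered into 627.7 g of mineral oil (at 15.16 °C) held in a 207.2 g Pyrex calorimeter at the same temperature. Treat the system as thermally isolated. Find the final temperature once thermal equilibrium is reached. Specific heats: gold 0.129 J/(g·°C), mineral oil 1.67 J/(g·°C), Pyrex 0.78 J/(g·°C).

Conservation of energy gives ΣQ = 0:
148.6·0.129·(T − 367.4) + 627.7·1.67·(T − 15.16) + 207.2·0.78·(T − 15.16) = 0
19.17(T − 367.4) + 1048.3(T − 15.16) + 161.62(T − 15.16) = 0
1229 T = 25385
T ≈ 20.65 °C

T_f ≈ 20.7 °C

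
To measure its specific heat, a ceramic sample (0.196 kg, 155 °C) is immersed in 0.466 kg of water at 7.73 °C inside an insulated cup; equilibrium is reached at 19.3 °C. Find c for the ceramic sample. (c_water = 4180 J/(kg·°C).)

c ≈ 847 J/(kg·°C)

Heat lost by the ceramic sample = heat gained by the water:
0.196·c·(155 − 19.3) = 0.466·4180·(19.3 − 7.73)
26.6 c = 22537  ⇒  c ≈ 847.3 J/(kg·°C)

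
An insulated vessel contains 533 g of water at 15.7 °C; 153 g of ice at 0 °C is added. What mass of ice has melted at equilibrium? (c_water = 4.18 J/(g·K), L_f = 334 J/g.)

m_melted ≈ 105 g

Heat available from the water dropping to 0 °C: 533×4.18×15.7 = 34979 J.
Fully melting the ice requires m_ice L_f = 153×334 = 51102 J.
That's not enough to melt it all — equilibrium is at 0 °C with ice remaining.
m_melted×334 = 34979  ⇒  m_melted ≈ 104.7 g.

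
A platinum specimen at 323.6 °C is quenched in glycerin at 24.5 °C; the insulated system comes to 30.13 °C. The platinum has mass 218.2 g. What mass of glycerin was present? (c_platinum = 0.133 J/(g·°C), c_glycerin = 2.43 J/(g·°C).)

m ≈ 623 g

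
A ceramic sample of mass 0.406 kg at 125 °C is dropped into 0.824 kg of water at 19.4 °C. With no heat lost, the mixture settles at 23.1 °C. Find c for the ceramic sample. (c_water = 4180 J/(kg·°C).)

c ≈ 308 J/(kg·°C)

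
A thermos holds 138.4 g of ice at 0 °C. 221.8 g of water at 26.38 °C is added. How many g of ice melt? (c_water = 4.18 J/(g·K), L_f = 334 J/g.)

m_melted ≈ 73.2 g

Heat available from the water dropping to 0 °C: 221.8·4.18·26.38 = 24458 J.
Melting all 138.4 g of ice would need 138.4·334 = 46226 J.
Since 24458 < 46226 J, not all the ice melts; equilibrium is at 0 °C.
m_melt = 24458 / L_f = 73.23 g.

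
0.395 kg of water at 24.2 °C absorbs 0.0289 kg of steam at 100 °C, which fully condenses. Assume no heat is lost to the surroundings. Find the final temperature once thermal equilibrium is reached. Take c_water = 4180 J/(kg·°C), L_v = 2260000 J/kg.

T_f ≈ 66.2 °C

Energy balance with sensible and latent terms:
latent heat released on condensation: 0.0289×2260000 = 65314; condensed water 100 °C→T: 120.8(T − 100); water warms: 0.395×4180×(T − 24.2) = 1651.1(T − 24.2)
1771.9 T = 65314 + 12080 + 39957 = 117351
T ≈ 66.23 °C (< 100 °C, so full condensation is consistent).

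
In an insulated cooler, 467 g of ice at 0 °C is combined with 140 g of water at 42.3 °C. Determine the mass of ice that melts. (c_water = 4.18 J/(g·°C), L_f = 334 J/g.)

Water can give up m c ΔT = 140·4.18·42.3 = 24754 J before reaching 0 °C.
To melt every bit of ice: 467·334 = 155978 J.
That's not enough to melt it all — equilibrium is at 0 °C with ice remaining.
m_melt = 24754 / L_f = 74.11 g.

m_melted ≈ 74.1 g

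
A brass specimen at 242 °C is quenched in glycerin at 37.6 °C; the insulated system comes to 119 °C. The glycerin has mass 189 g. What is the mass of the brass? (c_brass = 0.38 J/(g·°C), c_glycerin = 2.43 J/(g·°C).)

m ≈ 800 g

|Q_brass| = |Q_glycerin|:
m·0.38·(242 − 119) = 189·2.43·(119 − 37.6)
46.74 m = 37385  ⇒  m ≈ 799.8 g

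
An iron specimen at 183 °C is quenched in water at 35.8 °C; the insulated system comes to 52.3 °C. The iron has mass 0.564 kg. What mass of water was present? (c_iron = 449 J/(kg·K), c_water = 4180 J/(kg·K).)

m ≈ 0.48 kg

Heat gained plus heat lost sum to zero:
0.564×449×(52.3 − 183) + m×4180×(52.3 − 35.8) = 0
68970 m = 33098
m = 33098/68970 ≈ 0.4799 kg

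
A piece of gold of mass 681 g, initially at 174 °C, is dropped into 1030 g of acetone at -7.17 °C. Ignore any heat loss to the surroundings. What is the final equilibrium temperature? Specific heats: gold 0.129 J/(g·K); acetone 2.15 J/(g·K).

Setting the total heat transfer to zero:
681·0.129·(T − 174) + 1030·2.15·(T − (-7.17)) = 0
2302.3 T = -592.24
T = -592.24 / 2302.3 = -0.257 °C

T_f ≈ -0.3 °C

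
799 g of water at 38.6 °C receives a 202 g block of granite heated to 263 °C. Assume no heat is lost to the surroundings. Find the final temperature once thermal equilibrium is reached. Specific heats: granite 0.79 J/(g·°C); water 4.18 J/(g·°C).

T_f ≈ 48.8 °C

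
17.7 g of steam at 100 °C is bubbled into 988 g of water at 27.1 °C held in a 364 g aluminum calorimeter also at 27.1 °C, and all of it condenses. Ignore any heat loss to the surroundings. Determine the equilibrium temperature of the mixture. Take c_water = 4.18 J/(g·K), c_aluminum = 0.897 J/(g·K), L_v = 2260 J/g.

T_f ≈ 37.1 °C

Setting the total heat transfer to zero:
steam→water at 100 °C releases m L_v = 17.7×2260 = 40002; condensate cools 100→T: 17.7×4.18×(T − 100) = 73.99(T − 100); original water: 4129.8(T − 27.1); cup: 326.51(T − 27.1)
4530.3 T = 40002 + 7398.6 + 120767 = 168168
T ≈ 37.12 °C — below 100 °C, confirming all the steam condensed.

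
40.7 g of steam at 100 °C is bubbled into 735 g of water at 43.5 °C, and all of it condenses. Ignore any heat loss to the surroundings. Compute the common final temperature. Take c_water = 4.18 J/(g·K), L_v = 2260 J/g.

Energy conservation, ΣQ = 0:
latent heat released on condensation: 40.7×2260 = 91982; condensate cools 100→T: 40.7×4.18×(T − 100) = 170.13(T − 100); water warms: 735×4.18×(T − 43.5) = 3072.3(T − 43.5)
3242.4 T = 91982 + 17013 + 133645 = 242640
T ≈ 74.83 °C, under the boiling point, so the assumption holds.

T_f ≈ 74.8 °C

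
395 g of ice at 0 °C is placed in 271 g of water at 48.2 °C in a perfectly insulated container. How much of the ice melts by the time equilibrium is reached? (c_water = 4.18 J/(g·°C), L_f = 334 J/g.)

m_melted ≈ 163 g

Heat available from the water dropping to 0 °C: 271×4.18×48.2 = 54600 J.
Melting all 395 g of ice would need 395×334 = 131930 J.
That's not enough to melt it all — equilibrium is at 0 °C with ice remaining.
m_melted×334 = 54600  ⇒  m_melted ≈ 163.5 g.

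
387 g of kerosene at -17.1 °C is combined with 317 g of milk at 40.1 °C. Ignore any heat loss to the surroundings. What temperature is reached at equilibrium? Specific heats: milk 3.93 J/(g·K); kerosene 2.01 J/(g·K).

Heat gained plus heat lost sum to zero:
317·3.93·(T − 40.1) + 387·2.01·(T − (-17.1)) = 0
1245.8(T − 40.1) + 777.87(T − (-17.1)) = 0
(1245.8 + 777.87) T = 1245.8·40.1 + 777.87·(-17.1)
T = 36655 / 2023.7 = 18.1 °C

T_f ≈ 18.1 °C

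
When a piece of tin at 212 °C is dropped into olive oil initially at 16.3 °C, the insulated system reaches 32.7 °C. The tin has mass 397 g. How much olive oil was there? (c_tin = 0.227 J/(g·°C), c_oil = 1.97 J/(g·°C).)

m ≈ 500 g

Energy conservation, ΣQ = 0:
397·0.227·(32.7 − 212) + m·1.97·(32.7 − 16.3) = 0
32.31 m = 16158
m = 16158/32.31 ≈ 500.1 g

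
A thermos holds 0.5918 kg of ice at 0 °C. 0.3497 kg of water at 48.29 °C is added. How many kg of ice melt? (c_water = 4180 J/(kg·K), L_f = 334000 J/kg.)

Heat available from the water dropping to 0 °C: 0.3497×4180×48.29 = 70588 J.
Fully melting the ice requires m_ice L_f = 0.5918×334000 = 197661 J.
70588 J < 197661 J, so only part of the ice melts and the system sits at 0 °C.
Mass melted = 70588/334000 ≈ 0.2113 kg.

m_melted ≈ 0.211 kg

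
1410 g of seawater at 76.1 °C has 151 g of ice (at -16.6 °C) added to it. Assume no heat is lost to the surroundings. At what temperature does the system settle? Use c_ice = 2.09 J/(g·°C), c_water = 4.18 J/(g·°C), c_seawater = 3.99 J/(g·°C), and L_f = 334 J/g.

T_f ≈ 59.5 °C

Energy conservation, ΣQ = 0:
warm ice to 0 °C: 151·2.09·(0 − (-16.6)) = 5238.8; melt ice: 151·334 = 50434; warm the meltwater: 631.18 T; seawater cools: 1410·3.99·(T − 76.1) = 5625.9(T − 76.1)
6257.1 T = 428131 − 55673 = 372458
T ≈ 59.53 °C. Since T > 0 °C, the all-ice-melts assumption holds.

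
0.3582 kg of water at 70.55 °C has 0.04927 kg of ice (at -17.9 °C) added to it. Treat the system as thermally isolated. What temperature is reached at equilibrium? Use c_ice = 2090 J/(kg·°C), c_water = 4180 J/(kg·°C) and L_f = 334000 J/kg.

Net heat exchanged in the isolated system is zero:
warm ice to 0 °C: 0.04927·2090·(0 − (-17.9)) = 1843.2
  melt ice: 0.04927·334000 = 16456
  warm the meltwater: 205.95 T
  water cools: 0.3582·4180·(T − 70.55) = 1497.3(T − 70.55)
1703.2 T = 105633 − 18299 = 87333
T ≈ 51.28 °C. Since T > 0 °C, the all-ice-melts assumption holds.

T_f ≈ 51.3 °C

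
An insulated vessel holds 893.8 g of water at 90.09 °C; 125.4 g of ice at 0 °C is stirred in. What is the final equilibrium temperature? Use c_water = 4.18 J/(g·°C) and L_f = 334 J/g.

T_f ≈ 69.2 °C

Conservation of energy gives ΣQ = 0:
latent heat to melt: 125.4·334 = 41884
  warm the meltwater: 524.17 T
  water: 3736.1(T − 90.09)
4260.3 T = 336584 − 41884 = 294700
T ≈ 69.17 °C. Since T > 0 °C, the all-ice-melts assumption holds.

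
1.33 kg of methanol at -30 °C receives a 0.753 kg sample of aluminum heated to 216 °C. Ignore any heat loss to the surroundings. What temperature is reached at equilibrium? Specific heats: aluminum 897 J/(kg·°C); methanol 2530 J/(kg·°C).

With ΣQ=0 the equilibrium temperature is the m·c-weighted mean:
T_f = (675.44*216 + 3364.9*(-30)) / (675.44 + 3364.9)
    = 44948 / 4040.3 ≈ 11.12 °C

T_f ≈ 11.1 °C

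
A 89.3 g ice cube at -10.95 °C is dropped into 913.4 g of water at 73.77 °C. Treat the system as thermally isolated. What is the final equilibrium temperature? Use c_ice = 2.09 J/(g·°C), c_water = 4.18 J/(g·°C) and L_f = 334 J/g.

T_f ≈ 59.6 °C

Energy conservation, ΣQ = 0:
ice -10.95→0 °C: 89.3·2.09·10.95 = 2043.7
  fusion: m_ice L_f = 89.3·334 = 29826
  warm the meltwater: 373.27 T
  water cools: 913.4·4.18·(T − 73.77) = 3818(T − 73.77)
4191.3 T = 281655 − 31870 = 249785
T ≈ 59.60 °C — above 0 °C, consistent with complete melting.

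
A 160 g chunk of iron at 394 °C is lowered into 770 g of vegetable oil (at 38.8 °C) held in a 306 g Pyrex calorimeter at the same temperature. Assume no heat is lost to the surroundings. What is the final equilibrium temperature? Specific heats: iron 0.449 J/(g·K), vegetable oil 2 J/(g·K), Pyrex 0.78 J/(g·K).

T_f = Σ m_i c_i T_i / Σ m_i c_i:
T_f = (71.84*394 + 1540*38.8 + 238.68*38.8) / (71.84 + 1540 + 238.68)
    = 97318 / 1850.5 ≈ 52.59 °C

T_f ≈ 52.6 °C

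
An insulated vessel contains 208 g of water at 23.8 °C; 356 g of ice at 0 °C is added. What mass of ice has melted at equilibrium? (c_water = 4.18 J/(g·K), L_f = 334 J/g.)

m_melted ≈ 62 g

Heat available from the water dropping to 0 °C: 208·4.18·23.8 = 20693 J.
Fully melting the ice requires m_ice L_f = 356·334 = 118904 J.
That's not enough to melt it all — equilibrium is at 0 °C with ice remaining.
m_melt = 20693 / L_f = 61.95 g.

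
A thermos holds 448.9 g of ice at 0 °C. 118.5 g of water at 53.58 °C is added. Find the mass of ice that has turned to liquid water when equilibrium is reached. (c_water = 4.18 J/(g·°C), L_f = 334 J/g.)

m_melted ≈ 79.5 g

Heat available from the water dropping to 0 °C: 118.5×4.18×53.58 = 26540 J.
Fully melting the ice requires m_ice L_f = 448.9×334 = 149933 J.
26540 J < 149933 J, so only part of the ice melts and the system sits at 0 °C.
Mass melted = 26540/334 ≈ 79.46 g.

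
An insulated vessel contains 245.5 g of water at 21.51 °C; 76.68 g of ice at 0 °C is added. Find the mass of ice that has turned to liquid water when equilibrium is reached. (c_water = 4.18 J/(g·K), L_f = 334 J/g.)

m_melted ≈ 66.1 g

Cooling the water to 0 °C releases 245.5·4.18·21.51 = 22073 J.
Fully melting the ice requires m_ice L_f = 76.68·334 = 25611 J.
Since 22073 < 25611 J, not all the ice melts; equilibrium is at 0 °C.
m_melted·334 = 22073  ⇒  m_melted ≈ 66.09 g.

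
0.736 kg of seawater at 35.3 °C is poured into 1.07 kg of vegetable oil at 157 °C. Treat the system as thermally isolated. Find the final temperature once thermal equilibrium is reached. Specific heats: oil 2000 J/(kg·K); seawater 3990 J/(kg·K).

T_f ≈ 86.6 °C

Net heat exchanged in the isolated system is zero:
1.07*2000*(T − 157) + 0.736*3990*(T − 35.3) = 0
5076.6 T = 439643
T = 439643 / 5076.6 = 86.6 °C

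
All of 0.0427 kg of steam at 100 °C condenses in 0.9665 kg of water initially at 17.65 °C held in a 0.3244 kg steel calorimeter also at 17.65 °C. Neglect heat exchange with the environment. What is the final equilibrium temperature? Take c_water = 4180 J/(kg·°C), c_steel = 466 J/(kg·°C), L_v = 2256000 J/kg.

T_f ≈ 43.1 °C

Let T be the final temperature. ΣQ_i = 0:
steam→water at 100 °C releases m L_v = 0.0427×2256000 = 96331; condensed water 100 °C→T: 178.49(T − 100); original water: 4040(T − 17.65); cup: 151.17(T − 17.65)
4369.6 T = 96331 + 17849 + 73974 = 188153
T ≈ 43.06 °C, under the boiling point, so the assumption holds.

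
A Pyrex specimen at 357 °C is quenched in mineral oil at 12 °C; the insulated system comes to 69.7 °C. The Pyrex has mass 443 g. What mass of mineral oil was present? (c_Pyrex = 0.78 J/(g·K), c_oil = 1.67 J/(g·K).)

m ≈ 1030 g

Setting the total heat transfer to zero:
443×0.78×(69.7 − 357) + m×1.67×(69.7 − 12) = 0
96.36 m = 99274
m = 99274/96.36 ≈ 1030 g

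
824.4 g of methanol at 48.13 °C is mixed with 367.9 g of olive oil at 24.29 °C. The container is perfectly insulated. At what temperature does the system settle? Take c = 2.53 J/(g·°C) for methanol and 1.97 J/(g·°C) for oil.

T_f ≈ 42.0 °C

Setting the total heat transfer to zero:
824.4*2.53*(T − 48.13) + 367.9*1.97*(T − 24.29) = 0
2810.5 T = 117991
T = 117991/2810.5 ≈ 41.98 °C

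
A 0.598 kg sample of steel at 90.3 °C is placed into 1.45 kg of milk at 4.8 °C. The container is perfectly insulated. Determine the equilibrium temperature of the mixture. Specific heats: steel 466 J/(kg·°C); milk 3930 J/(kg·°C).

With ΣQ=0 the equilibrium temperature is the m·c-weighted mean:
T_f = (278.67·90.3 + 5698.5·4.8) / (278.67 + 5698.5)
    = 52517 / 5977.2 ≈ 8.79 °C

T_f ≈ 8.8 °C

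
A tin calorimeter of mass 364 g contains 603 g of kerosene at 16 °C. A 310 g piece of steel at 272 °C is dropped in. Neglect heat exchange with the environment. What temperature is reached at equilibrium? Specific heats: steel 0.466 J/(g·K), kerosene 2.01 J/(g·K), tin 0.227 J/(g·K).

T_f = Σ m_i c_i T_i / Σ m_i c_i:
T_f = (144.46×272 + 1212×16 + 82.63×16) / (144.46 + 1212 + 82.63)
    = 60008 / 1439.1 ≈ 41.70 °C

T_f ≈ 41.7 °C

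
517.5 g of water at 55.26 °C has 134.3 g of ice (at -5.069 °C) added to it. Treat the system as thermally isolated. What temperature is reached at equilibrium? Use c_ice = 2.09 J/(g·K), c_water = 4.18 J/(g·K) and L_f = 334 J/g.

Energy balance with sensible and latent terms:
warm ice to 0 °C: 134.3·2.09·(0 − (-5.069)) = 1422.8; latent heat to melt: 134.3·334 = 44856; warm the meltwater: 561.37 T; water: 2163.1(T − 55.26)
2724.5 T = 119536 − 46279 = 73257
T ≈ 26.89 °C — above 0 °C, consistent with complete melting.

T_f ≈ 26.9 °C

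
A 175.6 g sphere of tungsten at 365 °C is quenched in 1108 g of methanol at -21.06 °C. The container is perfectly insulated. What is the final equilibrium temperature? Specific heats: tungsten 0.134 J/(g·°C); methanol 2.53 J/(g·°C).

Setting the total heat transfer to zero:
175.6·0.134·(T − 365) + 1108·2.53·(T − (-21.06)) = 0
2826.8 T = -50448
T = -50448/2826.8 ≈ -17.85 °C

T_f ≈ -17.8 °C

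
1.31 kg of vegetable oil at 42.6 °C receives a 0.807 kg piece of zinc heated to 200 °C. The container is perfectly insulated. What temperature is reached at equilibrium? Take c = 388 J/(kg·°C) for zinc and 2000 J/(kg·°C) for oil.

T_f ≈ 59.4 °C

Set heat shed by the hot body equal to heat absorbed by the cold body:
0.807·388·(200 − T) = 1.31·2000·(T − 42.6)
313.12(200 − T) = 2620(T − 42.6)
2933.1 T = 174235  ⇒  T ≈ 59.40 °C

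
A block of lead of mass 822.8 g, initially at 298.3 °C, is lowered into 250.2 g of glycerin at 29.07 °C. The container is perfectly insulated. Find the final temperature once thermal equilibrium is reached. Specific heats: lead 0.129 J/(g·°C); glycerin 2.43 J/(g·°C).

T_f ≈ 69.1 °C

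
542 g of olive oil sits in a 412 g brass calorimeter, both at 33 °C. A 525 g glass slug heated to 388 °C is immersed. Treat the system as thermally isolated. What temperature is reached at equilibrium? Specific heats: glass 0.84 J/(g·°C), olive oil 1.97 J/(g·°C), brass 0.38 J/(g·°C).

T_f ≈ 127.0 °C

T_f is the heat-capacity-weighted average of the initial temperatures:
T_f = (441·388 + 1067.7·33 + 156.56·33) / (441 + 1067.7 + 156.56)
    = 211510 / 1665.3 ≈ 127.01 °C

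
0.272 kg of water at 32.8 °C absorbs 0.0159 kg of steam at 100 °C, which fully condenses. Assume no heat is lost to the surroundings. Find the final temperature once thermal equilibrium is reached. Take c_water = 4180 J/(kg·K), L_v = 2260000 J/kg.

Let T be the final temperature. ΣQ_i = 0:
condense steam: −0.0159×2260000 = −35934
  condensed water 100 °C→T: 66.46(T − 100)
  water warms: 0.272×4180×(T − 32.8) = 1137(T − 32.8)
1203.4 T = 35934 + 6646.2 + 37292 = 79872
T ≈ 66.37 °C — below 100 °C, confirming all the steam condensed.

T_f ≈ 66.4 °C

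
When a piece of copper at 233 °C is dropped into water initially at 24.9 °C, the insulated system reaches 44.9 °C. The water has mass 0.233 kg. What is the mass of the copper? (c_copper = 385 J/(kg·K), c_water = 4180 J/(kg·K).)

Heat lost by the copper = heat gained by the water:
m·385·(233 − 44.9) = 0.233·4180·(44.9 − 24.9)
72418 m = 19479  ⇒  m ≈ 0.269 kg

m ≈ 0.269 kg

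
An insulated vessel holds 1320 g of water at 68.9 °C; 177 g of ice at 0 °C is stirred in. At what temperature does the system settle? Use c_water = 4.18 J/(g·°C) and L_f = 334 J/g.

T_f ≈ 51.3 °C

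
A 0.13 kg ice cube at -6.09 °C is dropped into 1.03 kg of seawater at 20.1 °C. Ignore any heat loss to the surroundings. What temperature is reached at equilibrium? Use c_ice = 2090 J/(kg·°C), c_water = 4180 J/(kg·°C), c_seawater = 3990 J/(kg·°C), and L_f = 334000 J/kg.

Sum of m c ΔT and latent-heat terms is zero:
warm ice to 0 °C: 0.13×2090×(0 − (-6.09)) = 1654.7; melt ice: 0.13×334000 = 43420; meltwater 0→T: 0.13×4180×T = 543.4 T; seawater cools: 1.03×3990×(T − 20.1) = 4109.7(T − 20.1)
4653.1 T = 82605 − 45075 = 37530
T ≈ 8.07 °C — above 0 °C, consistent with complete melting.

T_f ≈ 8.1 °C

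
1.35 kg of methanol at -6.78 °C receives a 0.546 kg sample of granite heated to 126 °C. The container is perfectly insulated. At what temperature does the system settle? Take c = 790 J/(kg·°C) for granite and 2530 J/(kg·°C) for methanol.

T_f ≈ 8.1 °C

Net heat exchanged in the isolated system is zero:
0.546·790·(T − 126) + 1.35·2530·(T − (-6.78)) = 0
(431.34 + 3415.5) T = 431.34·126 + 3415.5·(-6.78)
T = 31192 / 3846.8 = 8.11 °C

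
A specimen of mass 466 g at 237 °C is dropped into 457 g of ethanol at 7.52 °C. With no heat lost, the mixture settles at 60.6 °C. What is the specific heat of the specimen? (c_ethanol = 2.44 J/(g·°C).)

c ≈ 0.72 J/(g·°C)

Heat lost by the specimen = heat gained by the ethanol:
466·c·(237 − 60.6) = 457·2.44·(60.6 − 7.52)
82202 c = 59188  ⇒  c ≈ 0.72 J/(g·°C)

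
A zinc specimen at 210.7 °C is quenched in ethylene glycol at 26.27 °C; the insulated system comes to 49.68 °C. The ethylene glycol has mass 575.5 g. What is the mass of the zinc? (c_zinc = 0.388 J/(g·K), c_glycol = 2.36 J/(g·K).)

Let T be the final temperature. ΣQ_i = 0:
m×0.388×(49.68 − 210.7) + 575.5×2.36×(49.68 − 26.27) = 0
-62.48 m = -31795
m = -31795/-62.48 ≈ 508.9 g

m ≈ 509 g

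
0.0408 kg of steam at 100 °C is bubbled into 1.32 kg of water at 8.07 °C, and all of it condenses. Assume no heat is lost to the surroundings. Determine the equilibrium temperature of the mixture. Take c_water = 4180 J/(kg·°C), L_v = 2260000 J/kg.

T_f ≈ 27.0 °C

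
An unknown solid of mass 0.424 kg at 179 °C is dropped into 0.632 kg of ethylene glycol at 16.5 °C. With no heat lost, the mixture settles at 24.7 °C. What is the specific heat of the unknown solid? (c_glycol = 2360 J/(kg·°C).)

c ≈ 187 J/(kg·°C)

Conservation of energy gives ΣQ = 0:
0.424·c·(24.7 − 179) + 0.632·2360·(24.7 − 16.5) = 0
-65.42 c = -12230
c = -12230/-65.42 ≈ 186.9 J/(kg·°C)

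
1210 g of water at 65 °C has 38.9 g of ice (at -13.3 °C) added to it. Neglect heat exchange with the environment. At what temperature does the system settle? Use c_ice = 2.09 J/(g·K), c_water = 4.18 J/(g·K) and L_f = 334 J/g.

Net heat exchanged in the isolated system is zero:
warm ice to 0 °C: 38.9·2.09·(0 − (-13.3)) = 1081.3; fusion: m_ice L_f = 38.9·334 = 12993; meltwater 0→T: 38.9·4.18·T = 162.6 T; water: 5057.8(T − 65)
5220.4 T = 328757 − 14074 = 314683
T ≈ 60.28 °C (positive, so assuming full melt was valid).

T_f ≈ 60.3 °C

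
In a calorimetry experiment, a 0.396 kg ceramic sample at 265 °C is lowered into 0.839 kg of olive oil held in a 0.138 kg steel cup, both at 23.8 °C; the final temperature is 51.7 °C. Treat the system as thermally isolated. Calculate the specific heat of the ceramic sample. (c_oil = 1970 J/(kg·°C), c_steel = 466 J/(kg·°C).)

c ≈ 567 J/(kg·°C)

Energy conservation, ΣQ = 0:
0.396·c·(51.7 − 265) + 0.839·1970·(51.7 − 23.8) + 0.138·466·(51.7 − 23.8) = 0
-84.47 c = -47908
c = -47908/-84.47 ≈ 567.2 J/(kg·°C)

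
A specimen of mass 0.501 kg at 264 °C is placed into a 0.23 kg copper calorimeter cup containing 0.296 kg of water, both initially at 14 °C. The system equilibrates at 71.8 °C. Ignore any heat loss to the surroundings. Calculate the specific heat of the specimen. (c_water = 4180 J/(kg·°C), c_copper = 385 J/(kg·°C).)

c ≈ 796 J/(kg·°C)

Let T be the final temperature. ΣQ_i = 0:
0.501·c·(71.8 − 264) + 0.296·4180·(71.8 − 14) + 0.23·385·(71.8 − 14) = 0
-96.29 c = -76633
c = -76633/-96.29 ≈ 795.8 J/(kg·°C)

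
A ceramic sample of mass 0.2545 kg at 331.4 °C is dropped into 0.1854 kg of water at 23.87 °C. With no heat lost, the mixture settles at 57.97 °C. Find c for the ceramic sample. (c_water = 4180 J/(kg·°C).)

Conservation of energy gives ΣQ = 0:
0.2545·c·(57.97 − 331.4) + 0.1854·4180·(57.97 − 23.87) = 0
-69.59 c = -26427
c = -26427/-69.59 ≈ 379.8 J/(kg·°C)

c ≈ 380 J/(kg·°C)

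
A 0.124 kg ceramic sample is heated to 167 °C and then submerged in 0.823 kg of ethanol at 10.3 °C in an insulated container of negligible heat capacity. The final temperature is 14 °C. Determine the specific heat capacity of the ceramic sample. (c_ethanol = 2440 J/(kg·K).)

c ≈ 392 J/(kg·K)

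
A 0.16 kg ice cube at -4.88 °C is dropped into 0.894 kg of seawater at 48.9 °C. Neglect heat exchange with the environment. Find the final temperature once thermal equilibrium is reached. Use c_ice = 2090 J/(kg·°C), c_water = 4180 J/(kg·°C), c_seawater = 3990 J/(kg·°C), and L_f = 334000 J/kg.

T_f ≈ 28.2 °C

Let T be the final temperature. ΣQ_i = 0:
ice -4.88→0 °C: 0.16×2090×4.88 = 1631.9; melt ice: 0.16×334000 = 53440; warm the meltwater: 668.8 T; seawater: 3567.1(T − 48.9)
4235.9 T = 174429 − 55072 = 119357
T ≈ 28.18 °C — above 0 °C, consistent with complete melting.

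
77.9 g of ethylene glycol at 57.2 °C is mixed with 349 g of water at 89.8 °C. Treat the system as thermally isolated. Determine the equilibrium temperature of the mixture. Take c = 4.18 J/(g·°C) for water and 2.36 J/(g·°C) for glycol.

T_f ≈ 86.2 °C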